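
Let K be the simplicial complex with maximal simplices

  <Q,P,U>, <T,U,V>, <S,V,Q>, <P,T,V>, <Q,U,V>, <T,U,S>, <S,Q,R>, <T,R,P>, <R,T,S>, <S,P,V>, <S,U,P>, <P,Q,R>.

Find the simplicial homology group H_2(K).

K has 7 vertices, 18 edges, 12 triangles.
rank ∂_2 = 12, rank ∂_3 = 0 ⇒ b_2 = 12 − 12 − 0 = 0. So H_2 = 0.

H_2 ≅ 0.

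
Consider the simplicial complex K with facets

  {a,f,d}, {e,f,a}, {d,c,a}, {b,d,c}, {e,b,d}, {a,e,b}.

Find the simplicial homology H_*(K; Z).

H_0 = Z,  H_1 = Z,  H_2 = 0.

We work with the vertex ordering a < b < c < d < e < f. The simplices of K, each written with vertices in increasing order, are:

  0-simplices (6): a, b, c, d, e, f
  1-simplices (12): ab, ac, ad, ae, af, bc, bd, be, cd, de, df, ef
  2-simplices (6): abe, acd, adf, aef, bcd, bde

Hence C_0 ≅ Z^6, C_1 ≅ Z^12, C_2 ≅ Z^6.

The boundary map ∂_1: C_1 → C_0 maps an edge to its endpoints' difference, ∂[p,q] = q − p. For instance
  ∂ad = d − a.
This gives a 6×12 integer matrix of rank 5; reducing to Smith normal form yields diagonal entries (1,1,1,1,1).

Boundary ∂_2: C_2 → C_1 acts by ∂[p,q,r] = [q,r] − [p,r] + [p,q]. For instance
  ∂acd = cd − ad + ac,
  ∂abe = be − ae + ab.
As a 12×6 matrix over Z this has rank 6, with invariant factors (1,1,1,1,1,1).

Reading off H_k = ker ∂_k / im ∂_{k+1}:

  H_0: rank C_0 − rank ∂_1 = 6 − 5 = 1, and the invariant factors of ∂_1 are all 1, so H_0 = Z.
  H_1: rank ker ∂_1 − rank ∂_2 = (12 − 5) − 6 = 1, and the invariant factors of ∂_2 are all 1, so H_1 = Z.
  H_2: rank ker ∂_2 − rank ∂_3 = (6 − 6) − 0 = 0, and there is no ∂_3, so H_2 = 0.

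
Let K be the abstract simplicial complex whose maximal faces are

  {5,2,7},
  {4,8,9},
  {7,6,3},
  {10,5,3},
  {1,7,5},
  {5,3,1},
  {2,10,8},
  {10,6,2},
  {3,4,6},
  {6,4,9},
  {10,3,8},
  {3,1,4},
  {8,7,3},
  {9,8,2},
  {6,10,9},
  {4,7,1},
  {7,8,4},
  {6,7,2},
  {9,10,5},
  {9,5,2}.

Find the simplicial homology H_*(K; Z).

We work with the vertex ordering 1 < 2 < 3 < 4 < 5 < 6 < 7 < 8 < 9 < 10. The simplices of K, each written with vertices in increasing order, are:

  0-simplices (10): [1], [2], [3], [4], [5], [6], [7], [8], [9], [10]
  1-simplices (30): (30 of them)
  2-simplices (20): (20 of them)

so the chain groups are C_0 ≅ Z^10, C_1 ≅ Z^30, C_2 ≅ Z^20.

∂_1: C_1 → C_0 sends each edge [p,q] (with p < q) to q − p. For instance
  ∂[3,8] = [8] − [3].
The resulting 10×30 matrix has rank 9, and its Smith normal form has invariant factors (1,1,1,1,1,1,1,1,1).

∂_2: C_2 → C_1 acts by ∂[p,q,r] = [q,r] − [p,r] + [p,q]. For instance
  ∂[3,5,10] = [5,10] − [3,10] + [3,5],
  ∂[6,9,10] = [9,10] − [6,10] + [6,9].
The 30×20 boundary matrix has rank 20 and Smith normal form diag(1,1,1,1,1,1,1,1,1,1,1,1,1,1,1,1,1,1,1,2).

Now H_k = ker ∂_k / im ∂_{k+1}, so:

  H_0: rank C_0 − rank ∂_1 = 10 − 9 = 1, and the invariant factors of ∂_1 are all 1, so H_0 ≅ Z.
  H_1: rank ker ∂_1 − rank ∂_2 = (30 − 9) − 20 = 1, and ∂_2 has invariant factor 2 > 1, so H_1 ≅ Z ⊕ Z/2.
  H_2: rank ker ∂_2 − rank ∂_3 = (20 − 20) − 0 = 0, and there is no ∂_3, so H_2 ≅ 0.

(K is a triangulation of the Klein bottle.)

H_0 = Z,  H_1 = Z ⊕ Z/2,  H_2 = 0.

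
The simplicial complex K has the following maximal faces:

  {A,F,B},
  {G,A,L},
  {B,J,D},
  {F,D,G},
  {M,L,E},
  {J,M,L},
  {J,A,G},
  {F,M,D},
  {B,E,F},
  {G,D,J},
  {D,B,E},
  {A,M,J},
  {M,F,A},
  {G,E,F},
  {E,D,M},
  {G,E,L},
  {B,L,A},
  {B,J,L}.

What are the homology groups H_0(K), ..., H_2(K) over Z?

H_0 ≅ Z,  H_1 ≅ Z ⊕ Z/2,  H_2 = 0.

Fix the vertex order A < B < D < E < F < G < J < L < M and write every simplex with vertices in increasing order. Then dim K = 2 and the simplices of K are:

  0-simplices (9): A, B, D, E, F, G, J, L, M
  1-simplices (27): AB, AF, AG, AJ, AL, AM, BD, BE, BF, BJ, BL, DE, DF, DG, DJ, DM, EF, EG, EL, EM, FG, FM, GJ, GL, JL, JM, LM
  2-simplices (18): ABF, ABL, AFM, AGJ, AGL, AJM, BDE, BDJ, BEF, BJL, DEM, DFG, DFM, DGJ, EFG, EGL, ELM, JLM

so the chain groups are C_0 ≅ Z^9, C_1 ≅ Z^27, C_2 ≅ Z^18.

The boundary map ∂_1: C_1 → C_0 maps an edge to its endpoints' difference, ∂[p,q] = q − p.
As a 9×27 matrix over Z this has rank 8, with invariant factors (1,1,1,1,1,1,1,1).

The boundary map ∂_2: C_2 → C_1 acts by ∂[p,q,r] = [q,r] − [p,r] + [p,q]. For instance
  ∂DGJ = GJ − DJ + DG,
  ∂EFG = FG − EG + EF.
The 27×18 boundary matrix has rank 18 and Smith normal form diag(1,1,1,1,1,1,1,1,1,1,1,1,1,1,1,1,1,2).

From H_k ≅ ker(∂_k) / im(∂_{k+1}) we obtain:

  H_0: rank C_0 − rank ∂_1 = 9 − 8 = 1, and the invariant factors of ∂_1 are all 1, so H_0 ≅ Z.
  H_1: rank ker ∂_1 − rank ∂_2 = (27 − 8) − 18 = 1, and ∂_2 has invariant factor 2 > 1, so H_1 ≅ Z ⊕ Z/2.
  H_2: rank ker ∂_2 − rank ∂_3 = (18 − 18) − 0 = 0, and there is no ∂_3, so H_2 ≅ 0.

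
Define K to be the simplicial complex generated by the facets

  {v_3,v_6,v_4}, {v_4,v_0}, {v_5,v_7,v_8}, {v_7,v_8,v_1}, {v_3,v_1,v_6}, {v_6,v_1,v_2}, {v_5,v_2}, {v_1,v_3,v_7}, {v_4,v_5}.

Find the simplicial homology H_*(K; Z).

H_0 = Z,  H_1 = Z^2,  H_2 = 0.

Take the total order v_0 < v_1 < v_2 < v_3 < v_4 < v_5 < v_6 < v_7 < v_8 on the vertex set. Then K (dimension 2) consists of the simplices:

  0-simplices (9): [v_0], [v_1], [v_2], [v_3], [v_4], [v_5], [v_6], [v_7], [v_8]
  1-simplices (16): (16 of them)
  2-simplices (6): [v_1,v_2,v_6], [v_1,v_3,v_6], [v_1,v_3,v_7], [v_1,v_7,v_8], [v_3,v_4,v_6], [v_5,v_7,v_8]

Hence C_0 ≅ Z^9, C_1 ≅ Z^16, C_2 ≅ Z^6.

∂_1: C_1 → C_0 is given by ∂[p,q] = [q] − [p].
The 9×16 boundary matrix has rank 8 and Smith normal form diag(1,1,1,1,1,1,1,1).

The boundary map ∂_2: C_2 → C_1 maps a triangle to the signed sum of its edges. For instance
  ∂[v_1,v_3,v_7] = [v_3,v_7] − [v_1,v_7] + [v_1,v_3],
  ∂[v_5,v_7,v_8] = [v_7,v_8] − [v_5,v_8] + [v_5,v_7].
The resulting 16×6 matrix has rank 6, and its Smith normal form has invariant factors (1,1,1,1,1,1).

Computing H_k = (kernel of ∂_k) / (image of ∂_{k+1}):

  H_0: rank C_0 − rank ∂_1 = 9 − 8 = 1, and the invariant factors of ∂_1 are all 1, so H_0 = Z.
  H_1: rank ker ∂_1 − rank ∂_2 = (16 − 8) − 6 = 2, and the invariant factors of ∂_2 are all 1, so H_1 = Z^2.
  H_2: rank ker ∂_2 − rank ∂_3 = (6 − 6) − 0 = 0, and there is no ∂_3, so H_2 = 0.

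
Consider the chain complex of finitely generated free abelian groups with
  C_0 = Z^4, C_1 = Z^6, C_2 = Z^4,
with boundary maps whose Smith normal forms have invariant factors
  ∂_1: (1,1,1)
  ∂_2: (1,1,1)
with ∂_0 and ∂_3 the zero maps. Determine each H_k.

H_0: b_0 = 4 − 0 − 3 = 1; torsion from ∂_1 factors > 1: none. So H_0 = Z.
H_1: b_1 = 6 − 3 − 3 = 0; torsion from ∂_2 factors > 1: none. So H_1 = 0.
H_2: b_2 = 4 − 3 − 0 = 1; torsion from ∂_3 factors > 1: none. So H_2 = Z.

H_0 = Z,  H_1 = 0,  H_2 = Z.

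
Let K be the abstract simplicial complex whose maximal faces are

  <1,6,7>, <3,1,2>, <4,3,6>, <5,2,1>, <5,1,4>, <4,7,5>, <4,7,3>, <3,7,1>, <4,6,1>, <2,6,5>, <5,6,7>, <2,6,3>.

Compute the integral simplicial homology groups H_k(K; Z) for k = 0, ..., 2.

H_0 = Z,  H_1 = Z/2Z,  H_2 = 0.

Order the vertices as 1 < 2 < 3 < 4 < 5 < 6 < 7. Listing each simplex with vertices in this order, K has dimension 2 with simplices:

  0-simplices (7): [1], [2], [3], [4], [5], [6], [7]
  1-simplices (18): [1,2], [1,3], [1,4], [1,5], [1,6], [1,7], [2,3], [2,5], [2,6], [3,4], [3,6], [3,7], [4,5], [4,6], [4,7], [5,6], [5,7], [6,7]
  2-simplices (12): [1,2,3], [1,2,5], [1,3,7], [1,4,5], [1,4,6], [1,6,7], [2,3,6], [2,5,6], [3,4,6], [3,4,7], [4,5,7], [5,6,7]

so the chain groups are C_0 ≅ Z^7, C_1 ≅ Z^18, C_2 ≅ Z^12.

∂_1: C_1 → C_0 is given by ∂[p,q] = [q] − [p].
The 7×18 boundary matrix has rank 6 and Smith normal form diag(1,1,1,1,1,1).

∂_2: C_2 → C_1 sends each 2-simplex [p,q,r] to [q,r] − [p,r] + [p,q]. For instance
  ∂[1,6,7] = [6,7] − [1,7] + [1,6],
  ∂[4,5,7] = [5,7] − [4,7] + [4,5].
This gives a 18×12 integer matrix of rank 12; reducing to Smith normal form yields diagonal entries (1,1,1,1,1,1,1,1,1,1,1,2).

Computing H_k = (kernel of ∂_k) / (image of ∂_{k+1}):

  H_0: rank C_0 − rank ∂_1 = 7 − 6 = 1, and the invariant factors of ∂_1 are all 1, so H_0 = Z.
  H_1: rank ker ∂_1 − rank ∂_2 = (18 − 6) − 12 = 0, and ∂_2 has invariant factor 2 > 1, so H_1 = Z/2Z.
  H_2: rank ker ∂_2 − rank ∂_3 = (12 − 12) − 0 = 0, and there is no ∂_3, so H_2 = 0.

As a check, the Euler characteristic is 7 − 18 + 12 = 1, which agrees with 1 − 0 + 0 = 1.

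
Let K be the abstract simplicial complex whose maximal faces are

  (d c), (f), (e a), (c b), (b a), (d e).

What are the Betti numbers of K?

Take the total order a < b < c < d < e < f on the vertex set. Then K (dimension 1) consists of the simplices:

  0-simplices (6): a, b, c, d, e, f
  1-simplices (5): ab, ae, bc, cd, de

giving chain groups C_0 ≅ Z^6, C_1 ≅ Z^5.

Boundary ∂_1: C_1 → C_0 maps an edge to its endpoints' difference, ∂[p,q] = q − p.
As a 6×5 matrix over Z this has rank 4, with invariant factors (1,1,1,1).

Computing H_k = (kernel of ∂_k) / (image of ∂_{k+1}):

  H_0: rank C_0 − rank ∂_1 = 6 − 4 = 2, and the invariant factors of ∂_1 are all 1, so H_0 ≅ Z^2.
  H_1: rank ker ∂_1 − rank ∂_2 = (5 − 4) − 0 = 1, and there is no ∂_2, so H_1 ≅ Z.

As a check, the Euler characteristic is 6 − 5 = 1, which agrees with 2 − 1 = 1.

Hence the Betti numbers are b_0 = 2, b_1 = 1.

b_0 = 2, b_1 = 1.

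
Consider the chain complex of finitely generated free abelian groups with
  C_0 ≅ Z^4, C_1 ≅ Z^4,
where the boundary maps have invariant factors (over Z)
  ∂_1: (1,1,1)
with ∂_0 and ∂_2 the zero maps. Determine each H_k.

H_0 = Z,  H_1 = Z.

H_0: b_0 = 4 − 0 − 3 = 1; torsion from ∂_1 factors > 1: none. So H_0 = Z.
H_1: b_1 = 4 − 3 − 0 = 1; torsion from ∂_2 factors > 1: none. So H_1 = Z.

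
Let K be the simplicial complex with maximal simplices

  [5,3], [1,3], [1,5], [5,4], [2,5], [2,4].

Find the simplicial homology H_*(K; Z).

H_0 = Z,  H_1 = Z^2.

Fix the vertex order 1 < 2 < 3 < 4 < 5 and write every simplex with vertices in increasing order. Then dim K = 1 and the simplices of K are:

  0-simplices (5): [1], [2], [3], [4], [5]
  1-simplices (6): [1,3], [1,5], [2,4], [2,5], [3,5], [4,5]

giving chain groups C_0 ≅ Z^5, C_1 ≅ Z^6.

The boundary map ∂_1: C_1 → C_0 is given by ∂[p,q] = [q] − [p]. For instance
  ∂[1,3] = [3] − [1].
The resulting 5×6 matrix has rank 4, and its Smith normal form has invariant factors (1,1,1,1).

Now H_k = ker ∂_k / im ∂_{k+1}, so:

  H_0: rank C_0 − rank ∂_1 = 5 − 4 = 1, and the invariant factors of ∂_1 are all 1, so H_0 ≅ Z.
  H_1: rank ker ∂_1 − rank ∂_2 = (6 − 4) − 0 = 2, and there is no ∂_2, so H_1 ≅ Z^2.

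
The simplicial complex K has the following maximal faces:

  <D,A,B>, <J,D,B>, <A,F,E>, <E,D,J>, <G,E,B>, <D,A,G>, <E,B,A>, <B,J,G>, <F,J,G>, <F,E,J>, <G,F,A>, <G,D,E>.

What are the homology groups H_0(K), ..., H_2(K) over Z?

Order the vertices as A < B < D < E < F < G < J. Listing each simplex with vertices in this order, K has dimension 2 with simplices:

  0-simplices (7): A, B, D, E, F, G, J
  1-simplices (18): AB, AD, AE, AF, AG, BD, BE, BG, BJ, DE, DG, DJ, EF, EG, EJ, FG, FJ, GJ
  2-simplices (12): ABD, ABE, ADG, AEF, AFG, BDJ, BEG, BGJ, DEG, DEJ, EFJ, FGJ

so the chain groups are C_0 ≅ Z^7, C_1 ≅ Z^18, C_2 ≅ Z^12.

The boundary map ∂_1: C_1 → C_0 sends each edge [p,q] (with p < q) to q − p. For instance
  ∂EJ = J − E.
The 7×18 boundary matrix has rank 6 and Smith normal form diag(1,1,1,1,1,1).

∂_2: C_2 → C_1 maps a triangle to the signed sum of its edges. For instance
  ∂AEF = EF − AF + AE,
  ∂DEJ = EJ − DJ + DE.
The resulting 18×12 matrix has rank 12, and its Smith normal form has invariant factors (1,1,1,1,1,1,1,1,1,1,1,2).

Computing H_k = (kernel of ∂_k) / (image of ∂_{k+1}):

  H_0: rank C_0 − rank ∂_1 = 7 − 6 = 1, and the invariant factors of ∂_1 are all 1, so H_0 ≅ Z.
  H_1: rank ker ∂_1 − rank ∂_2 = (18 − 6) − 12 = 0, and ∂_2 has invariant factor 2 > 1, so H_1 ≅ Z_2.
  H_2: rank ker ∂_2 − rank ∂_3 = (12 − 12) − 0 = 0, and there is no ∂_3, so H_2 ≅ 0.

(K is a triangulation of the real projective plane RP^2.)

H_0 = Z,  H_1 = Z_2,  H_2 = 0.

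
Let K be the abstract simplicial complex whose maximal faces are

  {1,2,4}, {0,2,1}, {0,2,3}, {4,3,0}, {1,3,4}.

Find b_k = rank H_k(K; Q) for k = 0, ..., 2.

Take the total order 0 < 1 < 2 < 3 < 4 on the vertex set. Then K (dimension 2) consists of the simplices:

  0-simplices (5): [0], [1], [2], [3], [4]
  1-simplices (10): [0,1], [0,2], [0,3], [0,4], [1,2], [1,3], [1,4], [2,3], [2,4], [3,4]
  2-simplices (5): [0,1,2], [0,2,3], [0,3,4], [1,2,4], [1,3,4]

so the chain groups are C_0 ≅ Z^5, C_1 ≅ Z^10, C_2 ≅ Z^5.

The boundary map ∂_1: C_1 → C_0 sends each edge [p,q] (with p < q) to q − p. For instance
  ∂[2,4] = [4] − [2].
The 5×10 boundary matrix has rank 4 and Smith normal form diag(1,1,1,1).

Boundary ∂_2: C_2 → C_1 maps a triangle to the signed sum of its edges. For instance
  ∂[0,2,3] = [2,3] − [0,3] + [0,2],
  ∂[1,2,4] = [2,4] − [1,4] + [1,2].
The resulting 10×5 matrix has rank 5, and its Smith normal form has invariant factors (1,1,1,1,1).

Reading off H_k = ker ∂_k / im ∂_{k+1}:

  H_0: rank C_0 − rank ∂_1 = 5 − 4 = 1, and the invariant factors of ∂_1 are all 1, so H_0 ≅ Z.
  H_1: rank ker ∂_1 − rank ∂_2 = (10 − 4) − 5 = 1, and the invariant factors of ∂_2 are all 1, so H_1 ≅ Z.
  H_2: rank ker ∂_2 − rank ∂_3 = (5 − 5) − 0 = 0, and there is no ∂_3, so H_2 ≅ 0.

Hence the Betti numbers are b_0 = 1, b_1 = 1, b_2 = 0.

b_0 = 1, b_1 = 1, b_2 = 0.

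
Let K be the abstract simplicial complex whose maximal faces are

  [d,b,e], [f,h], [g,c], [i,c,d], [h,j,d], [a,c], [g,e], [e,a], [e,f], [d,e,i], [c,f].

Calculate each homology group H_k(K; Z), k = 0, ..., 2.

H_0 = Z,  H_1 = Z^4,  H_2 = 0.

We work with the vertex ordering a < b < c < d < e < f < g < h < i < j. The simplices of K, each written with vertices in increasing order, are:

  0-simplices (10): a, b, c, d, e, f, g, h, i, j
  1-simplices (17): ac, ae, bd, be, cd, cf, cg, ci, de, dh, di, dj, ef, eg, ei, fh, hj
  2-simplices (4): bde, cdi, dei, dhj

so the chain groups are C_0 ≅ Z^10, C_1 ≅ Z^17, C_2 ≅ Z^4.

∂_1: C_1 → C_0 maps an edge to its endpoints' difference, ∂[p,q] = q − p.
The resulting 10×17 matrix has rank 9, and its Smith normal form has invariant factors (1,1,1,1,1,1,1,1,1).

∂_2: C_2 → C_1 maps a triangle to the signed sum of its edges. For instance
  ∂bde = de − be + bd,
  ∂cdi = di − ci + cd.
The resulting 17×4 matrix has rank 4, and its Smith normal form has invariant factors (1,1,1,1).

Now H_k = ker ∂_k / im ∂_{k+1}, so:

  H_0: rank C_0 − rank ∂_1 = 10 − 9 = 1, and the invariant factors of ∂_1 are all 1, so H_0 = Z.
  H_1: rank ker ∂_1 − rank ∂_2 = (17 − 9) − 4 = 4, and the invariant factors of ∂_2 are all 1, so H_1 = Z^4.
  H_2: rank ker ∂_2 − rank ∂_3 = (4 − 4) − 0 = 0, and there is no ∂_3, so H_2 = 0.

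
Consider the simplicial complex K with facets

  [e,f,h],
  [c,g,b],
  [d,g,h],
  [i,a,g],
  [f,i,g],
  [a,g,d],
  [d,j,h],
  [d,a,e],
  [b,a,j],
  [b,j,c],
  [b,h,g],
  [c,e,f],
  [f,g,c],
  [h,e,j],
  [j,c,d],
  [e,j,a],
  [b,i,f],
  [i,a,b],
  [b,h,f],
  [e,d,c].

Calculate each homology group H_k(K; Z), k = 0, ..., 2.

H_0 = Z,  H_1 = Z ⊕ Z_2,  H_2 = 0.

K has 10 vertices, 30 edges, 20 triangles.
rank ∂_0 = 0, rank ∂_1 = 9 ⇒ b_0 = 10 − 0 − 9 = 1; all invariant factors of ∂_1 are 1 so no torsion. So H_0 = Z.
rank ∂_1 = 9, rank ∂_2 = 20 ⇒ b_1 = 30 − 9 − 20 = 1; ∂_2 has invariant factor(s) [2] giving torsion. So H_1 = Z ⊕ Z_2.
rank ∂_2 = 20, rank ∂_3 = 0 ⇒ b_2 = 20 − 20 − 0 = 0. So H_2 = 0.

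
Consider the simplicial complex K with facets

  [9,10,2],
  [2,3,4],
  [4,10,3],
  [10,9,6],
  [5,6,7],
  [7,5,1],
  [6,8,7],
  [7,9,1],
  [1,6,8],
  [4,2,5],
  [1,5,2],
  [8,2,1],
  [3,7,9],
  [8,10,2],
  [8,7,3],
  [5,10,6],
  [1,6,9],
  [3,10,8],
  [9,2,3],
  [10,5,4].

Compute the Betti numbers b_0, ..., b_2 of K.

K has 10 vertices, 30 edges, 20 triangles.
rank ∂_0 = 0, rank ∂_1 = 9 ⇒ b_0 = 10 − 0 − 9 = 1; all invariant factors of ∂_1 are 1 so no torsion. So H_0 = Z.
rank ∂_1 = 9, rank ∂_2 = 20 ⇒ b_1 = 30 − 9 − 20 = 1; ∂_2 has invariant factor(s) [2] giving torsion. So H_1 = Z ⊕ Z/2Z.
rank ∂_2 = 20, rank ∂_3 = 0 ⇒ b_2 = 20 − 20 − 0 = 0. So H_2 = 0.

b_0 = 1, b_1 = 1, b_2 = 0.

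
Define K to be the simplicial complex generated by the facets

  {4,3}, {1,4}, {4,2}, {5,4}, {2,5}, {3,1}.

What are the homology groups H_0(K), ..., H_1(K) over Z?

H_0 ≅ Z,  H_1 ≅ Z^2.

Fix the vertex order 1 < 2 < 3 < 4 < 5 and write every simplex with vertices in increasing order. Then dim K = 1 and the simplices of K are:

  0-simplices (5): [1], [2], [3], [4], [5]
  1-simplices (6): [1,3], [1,4], [2,4], [2,5], [3,4], [4,5]

so the chain groups are C_0 ≅ Z^5, C_1 ≅ Z^6.

∂_1: C_1 → C_0 maps an edge to its endpoints' difference, ∂[p,q] = q − p.
As a 5×6 matrix over Z this has rank 4, with invariant factors (1,1,1,1).

Reading off H_k = ker ∂_k / im ∂_{k+1}:

  H_0: rank C_0 − rank ∂_1 = 5 − 4 = 1, and the invariant factors of ∂_1 are all 1, so H_0 = Z.
  H_1: rank ker ∂_1 − rank ∂_2 = (6 − 4) − 0 = 2, and there is no ∂_2, so H_1 = Z^2.

As a check, the Euler characteristic is 5 − 6 = -1, which agrees with 1 − 2 = -1.
(K is a triangulation of a wedge of 2 circles.)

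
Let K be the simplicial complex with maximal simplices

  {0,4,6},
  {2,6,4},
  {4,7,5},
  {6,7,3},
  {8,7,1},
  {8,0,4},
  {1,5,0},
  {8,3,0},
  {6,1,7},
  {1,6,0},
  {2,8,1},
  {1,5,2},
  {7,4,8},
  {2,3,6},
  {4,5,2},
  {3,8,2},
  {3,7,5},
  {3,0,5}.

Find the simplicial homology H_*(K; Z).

Take the total order 0 < 1 < 2 < 3 < 4 < 5 < 6 < 7 < 8 on the vertex set. Then K (dimension 2) consists of the simplices:

  0-simplices (9): [0], [1], [2], [3], [4], [5], [6], [7], [8]
  1-simplices (27): (27 of them)
  2-simplices (18): [0,1,5], [0,1,6], [0,3,5], [0,3,8], [0,4,6], [0,4,8], [1,2,5], [1,2,8], [1,6,7], [1,7,8], [2,3,6], [2,3,8], [2,4,5], [2,4,6], [3,5,7], [3,6,7], [4,5,7], [4,7,8]

so the chain groups are C_0 ≅ Z^9, C_1 ≅ Z^27, C_2 ≅ Z^18.

∂_1: C_1 → C_0 is given by ∂[p,q] = [q] − [p]. For instance
  ∂[0,4] = [4] − [0].
As a 9×27 matrix over Z this has rank 8, with invariant factors (1,1,1,1,1,1,1,1).

Boundary ∂_2: C_2 → C_1 sends each 2-simplex [p,q,r] to [q,r] − [p,r] + [p,q]. For instance
  ∂[1,2,8] = [2,8] − [1,8] + [1,2],
  ∂[0,4,6] = [4,6] − [0,6] + [0,4].
The 27×18 boundary matrix has rank 17 and Smith normal form diag(1,1,1,1,1,1,1,1,1,1,1,1,1,1,1,1,1).

From H_k ≅ ker(∂_k) / im(∂_{k+1}) we obtain:

  H_0: rank C_0 − rank ∂_1 = 9 − 8 = 1, and the invariant factors of ∂_1 are all 1, so H_0 = Z.
  H_1: rank ker ∂_1 − rank ∂_2 = (27 − 8) − 17 = 2, and the invariant factors of ∂_2 are all 1, so H_1 = Z^2.
  H_2: rank ker ∂_2 − rank ∂_3 = (18 − 17) − 0 = 1, and there is no ∂_3, so H_2 = Z.

(K is a triangulation of the torus T^2.)

H_0 ≅ Z,  H_1 ≅ Z^2,  H_2 ≅ Z.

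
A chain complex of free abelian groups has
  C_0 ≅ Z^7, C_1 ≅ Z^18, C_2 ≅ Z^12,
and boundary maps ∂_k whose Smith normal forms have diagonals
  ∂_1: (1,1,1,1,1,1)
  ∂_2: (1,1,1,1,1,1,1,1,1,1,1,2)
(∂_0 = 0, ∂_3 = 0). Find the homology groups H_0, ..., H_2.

H_0: b_0 = 7 − 0 − 6 = 1; torsion from ∂_1 factors > 1: none. So H_0 ≅ Z.
H_1: b_1 = 18 − 6 − 12 = 0; torsion from ∂_2 factors > 1: [2]. So H_1 ≅ Z/2.
H_2: b_2 = 12 − 12 − 0 = 0; torsion from ∂_3 factors > 1: none. So H_2 ≅ 0.

H_0 ≅ Z,  H_1 ≅ Z/2,  H_2 = 0.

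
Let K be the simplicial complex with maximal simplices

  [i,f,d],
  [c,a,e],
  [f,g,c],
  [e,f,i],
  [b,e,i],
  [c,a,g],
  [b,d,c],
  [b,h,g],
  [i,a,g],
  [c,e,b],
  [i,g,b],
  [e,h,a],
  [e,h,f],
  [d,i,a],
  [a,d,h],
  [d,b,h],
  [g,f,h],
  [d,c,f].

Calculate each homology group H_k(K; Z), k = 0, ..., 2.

We work with the vertex ordering a < b < c < d < e < f < g < h < i. The simplices of K, each written with vertices in increasing order, are:

  0-simplices (9): a, b, c, d, e, f, g, h, i
  1-simplices (27): ac, ad, ae, ag, ah, ai, bc, bd, be, bg, bh, bi, cd, ce, cf, cg, df, dh, di, ef, eh, ei, fg, fh, fi, gh, gi
  2-simplices (18): ace, acg, adh, adi, aeh, agi, bcd, bce, bdh, bei, bgh, bgi, cdf, cfg, dfi, efh, efi, fgh

Hence C_0 ≅ Z^9, C_1 ≅ Z^27, C_2 ≅ Z^18.

∂_1: C_1 → C_0 sends each edge [p,q] (with p < q) to q − p.
The 9×27 boundary matrix has rank 8 and Smith normal form diag(1,1,1,1,1,1,1,1).

Boundary ∂_2: C_2 → C_1 sends each 2-simplex [p,q,r] to [q,r] − [p,r] + [p,q]. For instance
  ∂acg = cg − ag + ac,
  ∂bei = ei − bi + be.
As a 27×18 matrix over Z this has rank 17, with invariant factors (1,1,1,1,1,1,1,1,1,1,1,1,1,1,1,1,1).

Now H_k = ker ∂_k / im ∂_{k+1}, so:

  H_0: rank C_0 − rank ∂_1 = 9 − 8 = 1, and the invariant factors of ∂_1 are all 1, so H_0 ≅ Z.
  H_1: rank ker ∂_1 − rank ∂_2 = (27 − 8) − 17 = 2, and the invariant factors of ∂_2 are all 1, so H_1 ≅ Z^2.
  H_2: rank ker ∂_2 − rank ∂_3 = (18 − 17) − 0 = 1, and there is no ∂_3, so H_2 ≅ Z.

H_0 ≅ Z,  H_1 ≅ Z^2,  H_2 ≅ Z.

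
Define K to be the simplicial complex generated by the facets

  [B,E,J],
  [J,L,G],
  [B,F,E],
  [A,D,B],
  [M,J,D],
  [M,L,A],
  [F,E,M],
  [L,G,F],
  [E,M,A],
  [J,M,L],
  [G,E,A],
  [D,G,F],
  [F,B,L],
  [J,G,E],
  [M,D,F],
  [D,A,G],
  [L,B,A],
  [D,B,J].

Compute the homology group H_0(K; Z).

Order the vertices as A < B < D < E < F < G < J < L < M. Listing each simplex with vertices in this order, K has dimension 2 with simplices:

  0-simplices (9): A, B, D, E, F, G, J, L, M
  1-simplices (27): AB, AD, AE, AG, AL, AM, BD, BE, BF, BJ, BL, DF, DG, DJ, DM, EF, EG, EJ, EM, FG, FL, FM, GJ, GL, JL, JM, LM
  2-simplices (18): ABD, ABL, ADG, AEG, AEM, ALM, BDJ, BEF, BEJ, BFL, DFG, DFM, DJM, EFM, EGJ, FGL, GJL, JLM

Hence C_0 ≅ Z^9, C_1 ≅ Z^27, C_2 ≅ Z^18.

The boundary map ∂_1: C_1 → C_0 sends each edge [p,q] (with p < q) to q − p. For instance
  ∂EF = F − E.
The 9×27 boundary matrix has rank 8 and Smith normal form diag(1,1,1,1,1,1,1,1).

Boundary ∂_2: C_2 → C_1 sends each 2-simplex [p,q,r] to [q,r] − [p,r] + [p,q]. For instance
  ∂DFG = FG − DG + DF,
  ∂ABL = BL − AL + AB.
This gives a 27×18 integer matrix of rank 17; reducing to Smith normal form yields diagonal entries (1,1,1,1,1,1,1,1,1,1,1,1,1,1,1,1,1).

Computing H_k = (kernel of ∂_k) / (image of ∂_{k+1}):

  H_0: rank C_0 − rank ∂_1 = 9 − 8 = 1, and the invariant factors of ∂_1 are all 1, so H_0 ≅ Z.

H_0 = Z.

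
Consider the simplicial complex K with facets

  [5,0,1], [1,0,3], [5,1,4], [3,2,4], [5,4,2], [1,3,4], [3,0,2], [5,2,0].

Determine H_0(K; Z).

Take the total order 0 < 1 < 2 < 3 < 4 < 5 on the vertex set. Then K (dimension 2) consists of the simplices:

  0-simplices (6): [0], [1], [2], [3], [4], [5]
  1-simplices (12): [0,1], [0,2], [0,3], [0,5], [1,3], [1,4], [1,5], [2,3], [2,4], [2,5], [3,4], [4,5]
  2-simplices (8): [0,1,3], [0,1,5], [0,2,3], [0,2,5], [1,3,4], [1,4,5], [2,3,4], [2,4,5]

Hence C_0 ≅ Z^6, C_1 ≅ Z^12, C_2 ≅ Z^8.

The boundary map ∂_1: C_1 → C_0 sends each edge [p,q] (with p < q) to q − p.
The resulting 6×12 matrix has rank 5, and its Smith normal form has invariant factors (1,1,1,1,1).

The boundary map ∂_2: C_2 → C_1 sends each 2-simplex [p,q,r] to [q,r] − [p,r] + [p,q]. For instance
  ∂[0,2,3] = [2,3] − [0,3] + [0,2],
  ∂[2,4,5] = [4,5] − [2,5] + [2,4].
As a 12×8 matrix over Z this has rank 7, with invariant factors (1,1,1,1,1,1,1).

Now H_k = ker ∂_k / im ∂_{k+1}, so:

  H_0: rank C_0 − rank ∂_1 = 6 − 5 = 1, and the invariant factors of ∂_1 are all 1, so H_0 ≅ Z.

H_0 ≅ Z.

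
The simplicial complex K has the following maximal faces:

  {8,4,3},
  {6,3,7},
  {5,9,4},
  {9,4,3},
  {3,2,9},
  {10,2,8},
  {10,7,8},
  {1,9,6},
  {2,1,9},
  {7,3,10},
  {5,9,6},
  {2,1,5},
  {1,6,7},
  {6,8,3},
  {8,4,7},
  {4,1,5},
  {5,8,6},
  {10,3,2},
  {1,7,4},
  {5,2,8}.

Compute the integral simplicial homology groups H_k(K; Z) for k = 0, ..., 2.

H_0 ≅ Z,  H_1 ≅ Z ⊕ Z/2,  H_2 = 0.

K has 10 vertices, 30 edges, 20 triangles.
rank ∂_0 = 0, rank ∂_1 = 9 ⇒ b_0 = 10 − 0 − 9 = 1; all invariant factors of ∂_1 are 1 so no torsion. So H_0 = Z.
rank ∂_1 = 9, rank ∂_2 = 20 ⇒ b_1 = 30 − 9 − 20 = 1; ∂_2 has invariant factor(s) [2] giving torsion. So H_1 = Z ⊕ Z/2.
rank ∂_2 = 20, rank ∂_3 = 0 ⇒ b_2 = 20 − 20 − 0 = 0. So H_2 = 0.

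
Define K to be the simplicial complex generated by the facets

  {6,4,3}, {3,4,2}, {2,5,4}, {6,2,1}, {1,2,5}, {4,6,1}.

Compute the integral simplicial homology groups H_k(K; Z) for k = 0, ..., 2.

H_0 ≅ Z,  H_1 ≅ Z,  H_2 = 0.

Take the total order 1 < 2 < 3 < 4 < 5 < 6 on the vertex set. Then K (dimension 2) consists of the simplices:

  0-simplices (6): [1], [2], [3], [4], [5], [6]
  1-simplices (12): [1,2], [1,4], [1,5], [1,6], [2,3], [2,4], [2,5], [2,6], [3,4], [3,6], [4,5], [4,6]
  2-simplices (6): [1,2,5], [1,2,6], [1,4,6], [2,3,4], [2,4,5], [3,4,6]

so the chain groups are C_0 ≅ Z^6, C_1 ≅ Z^12, C_2 ≅ Z^6.

The boundary map ∂_1: C_1 → C_0 is given by ∂[p,q] = [q] − [p].
The 6×12 boundary matrix has rank 5 and Smith normal form diag(1,1,1,1,1).

The boundary map ∂_2: C_2 → C_1 sends each 2-simplex [p,q,r] to [q,r] − [p,r] + [p,q]. For instance
  ∂[3,4,6] = [4,6] − [3,6] + [3,4],
  ∂[1,2,5] = [2,5] − [1,5] + [1,2].
The 12×6 boundary matrix has rank 6 and Smith normal form diag(1,1,1,1,1,1).

Reading off H_k = ker ∂_k / im ∂_{k+1}:

  H_0: rank C_0 − rank ∂_1 = 6 − 5 = 1, and the invariant factors of ∂_1 are all 1, so H_0 = Z.
  H_1: rank ker ∂_1 − rank ∂_2 = (12 − 5) − 6 = 1, and the invariant factors of ∂_2 are all 1, so H_1 = Z.
  H_2: rank ker ∂_2 − rank ∂_3 = (6 − 6) − 0 = 0, and there is no ∂_3, so H_2 = 0.

As a check, the Euler characteristic is 6 − 12 + 6 = 0, which agrees with 1 − 1 + 0 = 0.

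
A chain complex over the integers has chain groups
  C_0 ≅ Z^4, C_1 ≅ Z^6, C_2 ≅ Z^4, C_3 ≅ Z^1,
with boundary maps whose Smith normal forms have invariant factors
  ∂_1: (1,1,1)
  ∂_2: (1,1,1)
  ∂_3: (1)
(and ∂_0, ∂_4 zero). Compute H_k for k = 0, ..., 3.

H_0 ≅ Z,  H_1 = 0,  H_2 = 0,  H_3 = 0.

H_0: b_0 = 4 − 0 − 3 = 1; torsion from ∂_1 factors > 1: none. So H_0 ≅ Z.
H_1: b_1 = 6 − 3 − 3 = 0; torsion from ∂_2 factors > 1: none. So H_1 ≅ 0.
H_2: b_2 = 4 − 3 − 1 = 0; torsion from ∂_3 factors > 1: none. So H_2 ≅ 0.
H_3: b_3 = 1 − 1 − 0 = 0; torsion from ∂_4 factors > 1: none. So H_3 ≅ 0.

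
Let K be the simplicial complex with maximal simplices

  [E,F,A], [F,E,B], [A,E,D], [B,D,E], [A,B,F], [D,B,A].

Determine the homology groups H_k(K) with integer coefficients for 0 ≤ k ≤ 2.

H_0 ≅ Z,  H_1 = 0,  H_2 ≅ Z.

Order the vertices as A < B < D < E < F. Listing each simplex with vertices in this order, K has dimension 2 with simplices:

  0-simplices (5): A, B, D, E, F
  1-simplices (9): AB, AD, AE, AF, BD, BE, BF, DE, EF
  2-simplices (6): ABD, ABF, ADE, AEF, BDE, BEF

Hence C_0 ≅ Z^5, C_1 ≅ Z^9, C_2 ≅ Z^6.

The boundary map ∂_1: C_1 → C_0 maps an edge to its endpoints' difference, ∂[p,q] = q − p. For instance
  ∂AF = F − A.
The resulting 5×9 matrix has rank 4, and its Smith normal form has invariant factors (1,1,1,1).

∂_2: C_2 → C_1 acts by ∂[p,q,r] = [q,r] − [p,r] + [p,q]. For instance
  ∂ABF = BF − AF + AB,
  ∂AEF = EF − AF + AE.
This gives a 9×6 integer matrix of rank 5; reducing to Smith normal form yields diagonal entries (1,1,1,1,1).

From H_k ≅ ker(∂_k) / im(∂_{k+1}) we obtain:

  H_0: rank C_0 − rank ∂_1 = 5 − 4 = 1, and the invariant factors of ∂_1 are all 1, so H_0 ≅ Z.
  H_1: rank ker ∂_1 − rank ∂_2 = (9 − 4) − 5 = 0, and the invariant factors of ∂_2 are all 1, so H_1 ≅ 0.
  H_2: rank ker ∂_2 − rank ∂_3 = (6 − 5) − 0 = 1, and there is no ∂_3, so H_2 ≅ Z.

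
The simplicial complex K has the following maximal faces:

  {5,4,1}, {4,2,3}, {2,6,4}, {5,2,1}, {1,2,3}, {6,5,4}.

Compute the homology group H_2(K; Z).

H_2 ≅ 0.

We work with the vertex ordering 1 < 2 < 3 < 4 < 5 < 6. The simplices of K, each written with vertices in increasing order, are:

  0-simplices (6): [1], [2], [3], [4], [5], [6]
  1-simplices (12): [1,2], [1,3], [1,4], [1,5], [2,3], [2,4], [2,5], [2,6], [3,4], [4,5], [4,6], [5,6]
  2-simplices (6): [1,2,3], [1,2,5], [1,4,5], [2,3,4], [2,4,6], [4,5,6]

giving chain groups C_0 ≅ Z^6, C_1 ≅ Z^12, C_2 ≅ Z^6.

The boundary map ∂_1: C_1 → C_0 maps an edge to its endpoints' difference, ∂[p,q] = q − p. For instance
  ∂[1,5] = [5] − [1].
This gives a 6×12 integer matrix of rank 5; reducing to Smith normal form yields diagonal entries (1,1,1,1,1).

The boundary map ∂_2: C_2 → C_1 acts by ∂[p,q,r] = [q,r] − [p,r] + [p,q]. For instance
  ∂[2,3,4] = [3,4] − [2,4] + [2,3],
  ∂[1,2,3] = [2,3] − [1,3] + [1,2].
As a 12×6 matrix over Z this has rank 6, with invariant factors (1,1,1,1,1,1).

Now H_k = ker ∂_k / im ∂_{k+1}, so:

  H_2: rank ker ∂_2 − rank ∂_3 = (6 − 6) − 0 = 0, and there is no ∂_3, so H_2 ≅ 0.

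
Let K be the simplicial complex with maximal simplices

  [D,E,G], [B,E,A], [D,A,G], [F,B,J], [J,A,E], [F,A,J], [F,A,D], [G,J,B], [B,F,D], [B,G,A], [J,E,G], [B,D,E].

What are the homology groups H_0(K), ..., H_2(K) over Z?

Fix the vertex order A < B < D < E < F < G < J and write every simplex with vertices in increasing order. Then dim K = 2 and the simplices of K are:

  0-simplices (7): A, B, D, E, F, G, J
  1-simplices (18): AB, AD, AE, AF, AG, AJ, BD, BE, BF, BG, BJ, DE, DF, DG, EG, EJ, FJ, GJ
  2-simplices (12): ABE, ABG, ADF, ADG, AEJ, AFJ, BDE, BDF, BFJ, BGJ, DEG, EGJ

giving chain groups C_0 ≅ Z^7, C_1 ≅ Z^18, C_2 ≅ Z^12.

∂_1: C_1 → C_0 sends each edge [p,q] (with p < q) to q − p. For instance
  ∂BJ = J − B.
As a 7×18 matrix over Z this has rank 6, with invariant factors (1,1,1,1,1,1).

Boundary ∂_2: C_2 → C_1 maps a triangle to the signed sum of its edges. For instance
  ∂AFJ = FJ − AJ + AF,
  ∂BDF = DF − BF + BD.
This gives a 18×12 integer matrix of rank 12; reducing to Smith normal form yields diagonal entries (1,1,1,1,1,1,1,1,1,1,1,2).

Computing H_k = (kernel of ∂_k) / (image of ∂_{k+1}):

  H_0: rank C_0 − rank ∂_1 = 7 − 6 = 1, and the invariant factors of ∂_1 are all 1, so H_0 ≅ Z.
  H_1: rank ker ∂_1 − rank ∂_2 = (18 − 6) − 12 = 0, and ∂_2 has invariant factor 2 > 1, so H_1 ≅ Z/2.
  H_2: rank ker ∂_2 − rank ∂_3 = (12 − 12) − 0 = 0, and there is no ∂_3, so H_2 ≅ 0.

As a check, the Euler characteristic is 7 − 18 + 12 = 1, which agrees with 1 − 0 + 0 = 1.

H_0 = Z,  H_1 = Z/2,  H_2 = 0.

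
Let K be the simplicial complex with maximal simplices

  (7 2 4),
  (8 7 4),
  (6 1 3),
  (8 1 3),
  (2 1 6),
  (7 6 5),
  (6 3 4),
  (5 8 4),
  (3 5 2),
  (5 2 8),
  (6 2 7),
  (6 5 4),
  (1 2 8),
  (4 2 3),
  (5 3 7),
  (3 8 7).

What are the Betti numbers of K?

b_0 = 1, b_1 = 2, b_2 = 1.

K has 8 vertices, 24 edges, 16 triangles.
rank ∂_0 = 0, rank ∂_1 = 7 ⇒ b_0 = 8 − 0 − 7 = 1; all invariant factors of ∂_1 are 1 so no torsion. So H_0 ≅ Z.
rank ∂_1 = 7, rank ∂_2 = 15 ⇒ b_1 = 24 − 7 − 15 = 2; all invariant factors of ∂_2 are 1 so no torsion. So H_1 ≅ Z^2.
rank ∂_2 = 15, rank ∂_3 = 0 ⇒ b_2 = 16 − 15 − 0 = 1. So H_2 ≅ Z.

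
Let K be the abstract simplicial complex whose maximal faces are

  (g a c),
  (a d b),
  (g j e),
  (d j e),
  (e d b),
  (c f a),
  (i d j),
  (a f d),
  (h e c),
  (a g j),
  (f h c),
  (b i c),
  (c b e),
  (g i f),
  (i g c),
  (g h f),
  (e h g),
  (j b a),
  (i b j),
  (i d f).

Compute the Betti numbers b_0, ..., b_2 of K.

Order the vertices as a < b < c < d < e < f < g < h < i < j. Listing each simplex with vertices in this order, K has dimension 2 with simplices:

  0-simplices (10): a, b, c, d, e, f, g, h, i, j
  1-simplices (30): ab, ac, ad, af, ag, aj, bc, bd, be, bi, bj, ce, cf, cg, ch, ci, de, df, di, dj, eg, eh, ej, fg, fh, fi, gh, gi, gj, ij
  2-simplices (20): abd, abj, acf, acg, adf, agj, bce, bci, bde, bij, ceh, cfh, cgi, dej, dfi, dij, egh, egj, fgh, fgi

giving chain groups C_0 ≅ Z^10, C_1 ≅ Z^30, C_2 ≅ Z^20.

∂_1: C_1 → C_0 sends each edge [p,q] (with p < q) to q − p.
The resulting 10×30 matrix has rank 9, and its Smith normal form has invariant factors (1,1,1,1,1,1,1,1,1).

The boundary map ∂_2: C_2 → C_1 maps a triangle to the signed sum of its edges. For instance
  ∂cgi = gi − ci + cg,
  ∂dej = ej − dj + de.
The resulting 30×20 matrix has rank 20, and its Smith normal form has invariant factors (1,1,1,1,1,1,1,1,1,1,1,1,1,1,1,1,1,1,1,2).

Computing H_k = (kernel of ∂_k) / (image of ∂_{k+1}):

  H_0: rank C_0 − rank ∂_1 = 10 − 9 = 1, and the invariant factors of ∂_1 are all 1, so H_0 = Z.
  H_1: rank ker ∂_1 − rank ∂_2 = (30 − 9) − 20 = 1, and ∂_2 has invariant factor 2 > 1, so H_1 = Z × Z/2.
  H_2: rank ker ∂_2 − rank ∂_3 = (20 − 20) − 0 = 0, and there is no ∂_3, so H_2 = 0.

As a check, the Euler characteristic is 10 − 30 + 20 = 0, which agrees with 1 − 1 + 0 = 0.

Hence the Betti numbers are b_0 = 1, b_1 = 1, b_2 = 0.

b_0 = 1, b_1 = 1, b_2 = 0.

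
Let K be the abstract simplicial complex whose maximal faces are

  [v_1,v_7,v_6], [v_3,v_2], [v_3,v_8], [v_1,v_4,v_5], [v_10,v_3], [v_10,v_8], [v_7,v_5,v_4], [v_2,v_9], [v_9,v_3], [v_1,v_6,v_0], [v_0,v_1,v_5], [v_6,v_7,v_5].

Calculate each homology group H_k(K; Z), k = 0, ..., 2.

H_0 ≅ Z^2,  H_1 ≅ Z^3,  H_2 = 0.

Take the total order v_0 < v_1 < v_2 < v_3 < v_4 < v_5 < v_6 < v_7 < v_8 < v_9 < v_10 on the vertex set. Then K (dimension 2) consists of the simplices:

  0-simplices (11): [v_0], [v_1], [v_2], [v_3], [v_4], [v_5], [v_6], [v_7], [v_8], [v_9], [v_10]
  1-simplices (18): (18 of them)
  2-simplices (6): [v_0,v_1,v_5], [v_0,v_1,v_6], [v_1,v_4,v_5], [v_1,v_6,v_7], [v_4,v_5,v_7], [v_5,v_6,v_7]

giving chain groups C_0 ≅ Z^11, C_1 ≅ Z^18, C_2 ≅ Z^6.

∂_1: C_1 → C_0 sends each edge [p,q] (with p < q) to q − p.
As a 11×18 matrix over Z this has rank 9, with invariant factors (1,1,1,1,1,1,1,1,1).

∂_2: C_2 → C_1 maps a triangle to the signed sum of its edges. For instance
  ∂[v_1,v_4,v_5] = [v_4,v_5] − [v_1,v_5] + [v_1,v_4],
  ∂[v_1,v_6,v_7] = [v_6,v_7] − [v_1,v_7] + [v_1,v_6].
The resulting 18×6 matrix has rank 6, and its Smith normal form has invariant factors (1,1,1,1,1,1).

From H_k ≅ ker(∂_k) / im(∂_{k+1}) we obtain:

  H_0: rank C_0 − rank ∂_1 = 11 − 9 = 2, and the invariant factors of ∂_1 are all 1, so H_0 ≅ Z^2.
  H_1: rank ker ∂_1 − rank ∂_2 = (18 − 9) − 6 = 3, and the invariant factors of ∂_2 are all 1, so H_1 ≅ Z^3.
  H_2: rank ker ∂_2 − rank ∂_3 = (6 − 6) − 0 = 0, and there is no ∂_3, so H_2 ≅ 0.

As a check, the Euler characteristic is 11 − 18 + 6 = -1, which agrees with 2 − 3 + 0 = -1.
(K is a triangulation of the disjoint union of a wedge of 2 circles and the cylinder S^1 x I.)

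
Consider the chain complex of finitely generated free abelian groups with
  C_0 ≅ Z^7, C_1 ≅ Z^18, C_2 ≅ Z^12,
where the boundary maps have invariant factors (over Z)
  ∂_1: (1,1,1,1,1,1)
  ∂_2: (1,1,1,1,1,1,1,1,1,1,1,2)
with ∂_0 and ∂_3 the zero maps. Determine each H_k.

H_0: b_0 = 7 − 0 − 6 = 1; torsion from ∂_1 factors > 1: none. So H_0 = Z.
H_1: b_1 = 18 − 6 − 12 = 0; torsion from ∂_2 factors > 1: [2]. So H_1 = Z/2.
H_2: b_2 = 12 − 12 − 0 = 0; torsion from ∂_3 factors > 1: none. So H_2 = 0.

H_0 = Z,  H_1 = Z/2,  H_2 = 0.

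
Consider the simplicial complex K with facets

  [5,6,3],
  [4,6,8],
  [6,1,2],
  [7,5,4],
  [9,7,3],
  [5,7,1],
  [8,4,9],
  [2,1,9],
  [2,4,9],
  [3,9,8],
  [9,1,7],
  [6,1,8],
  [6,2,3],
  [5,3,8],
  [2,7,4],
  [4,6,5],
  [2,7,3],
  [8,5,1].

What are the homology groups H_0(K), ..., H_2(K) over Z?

H_0 = Z,  H_1 = Z ⊕ Z_2,  H_2 = 0.

Order the vertices as 1 < 2 < 3 < 4 < 5 < 6 < 7 < 8 < 9. Listing each simplex with vertices in this order, K has dimension 2 with simplices:

  0-simplices (9): [1], [2], [3], [4], [5], [6], [7], [8], [9]
  1-simplices (27): (27 of them)
  2-simplices (18): [1,2,6], [1,2,9], [1,5,7], [1,5,8], [1,6,8], [1,7,9], [2,3,6], [2,3,7], [2,4,7], [2,4,9], [3,5,6], [3,5,8], [3,7,9], [3,8,9], [4,5,6], [4,5,7], [4,6,8], [4,8,9]

so the chain groups are C_0 ≅ Z^9, C_1 ≅ Z^27, C_2 ≅ Z^18.

∂_1: C_1 → C_0 sends each edge [p,q] (with p < q) to q − p. For instance
  ∂[5,6] = [6] − [5].
The resulting 9×27 matrix has rank 8, and its Smith normal form has invariant factors (1,1,1,1,1,1,1,1).

The boundary map ∂_2: C_2 → C_1 maps a triangle to the signed sum of its edges. For instance
  ∂[3,8,9] = [8,9] − [3,9] + [3,8],
  ∂[4,6,8] = [6,8] − [4,8] + [4,6].
The resulting 27×18 matrix has rank 18, and its Smith normal form has invariant factors (1,1,1,1,1,1,1,1,1,1,1,1,1,1,1,1,1,2).

Computing H_k = (kernel of ∂_k) / (image of ∂_{k+1}):

  H_0: rank C_0 − rank ∂_1 = 9 − 8 = 1, and the invariant factors of ∂_1 are all 1, so H_0 = Z.
  H_1: rank ker ∂_1 − rank ∂_2 = (27 − 8) − 18 = 1, and ∂_2 has invariant factor 2 > 1, so H_1 = Z ⊕ Z_2.
  H_2: rank ker ∂_2 − rank ∂_3 = (18 − 18) − 0 = 0, and there is no ∂_3, so H_2 = 0.

(K is a triangulation of the Klein bottle.)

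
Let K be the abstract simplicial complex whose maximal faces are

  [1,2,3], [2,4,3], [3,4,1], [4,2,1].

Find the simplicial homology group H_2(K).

H_2 ≅ Z.

K has 4 vertices, 6 edges, 4 triangles.
rank ∂_2 = 3, rank ∂_3 = 0 ⇒ b_2 = 4 − 3 − 0 = 1. So H_2 = Z.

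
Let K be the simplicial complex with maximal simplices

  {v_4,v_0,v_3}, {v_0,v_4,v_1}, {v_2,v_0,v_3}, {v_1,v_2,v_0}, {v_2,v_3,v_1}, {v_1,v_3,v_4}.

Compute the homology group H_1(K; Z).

Fix the vertex order v_0 < v_1 < v_2 < v_3 < v_4 and write every simplex with vertices in increasing order. Then dim K = 2 and the simplices of K are:

  0-simplices (5): [v_0], [v_1], [v_2], [v_3], [v_4]
  1-simplices (9): [v_0,v_1], [v_0,v_2], [v_0,v_3], [v_0,v_4], [v_1,v_2], [v_1,v_3], [v_1,v_4], [v_2,v_3], [v_3,v_4]
  2-simplices (6): [v_0,v_1,v_2], [v_0,v_1,v_4], [v_0,v_2,v_3], [v_0,v_3,v_4], [v_1,v_2,v_3], [v_1,v_3,v_4]

so the chain groups are C_0 ≅ Z^5, C_1 ≅ Z^9, C_2 ≅ Z^6.

Boundary ∂_1: C_1 → C_0 sends each edge [p,q] (with p < q) to q − p. For instance
  ∂[v_0,v_1] = [v_1] − [v_0].
As a 5×9 matrix over Z this has rank 4, with invariant factors (1,1,1,1).

The boundary map ∂_2: C_2 → C_1 acts by ∂[p,q,r] = [q,r] − [p,r] + [p,q]. For instance
  ∂[v_0,v_2,v_3] = [v_2,v_3] − [v_0,v_3] + [v_0,v_2],
  ∂[v_0,v_1,v_2] = [v_1,v_2] − [v_0,v_2] + [v_0,v_1].
The 9×6 boundary matrix has rank 5 and Smith normal form diag(1,1,1,1,1).

From H_k ≅ ker(∂_k) / im(∂_{k+1}) we obtain:

  H_1: rank ker ∂_1 − rank ∂_2 = (9 − 4) − 5 = 0, and the invariant factors of ∂_2 are all 1, so H_1 ≅ 0.

H_1 = 0.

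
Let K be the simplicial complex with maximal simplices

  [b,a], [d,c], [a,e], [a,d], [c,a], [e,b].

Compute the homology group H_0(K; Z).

H_0 = Z.

Order the vertices as a < b < c < d < e. Listing each simplex with vertices in this order, K has dimension 1 with simplices:

  0-simplices (5): a, b, c, d, e
  1-simplices (6): ab, ac, ad, ae, be, cd

so the chain groups are C_0 ≅ Z^5, C_1 ≅ Z^6.

Boundary ∂_1: C_1 → C_0 sends each edge [p,q] (with p < q) to q − p.
This gives a 5×6 integer matrix of rank 4; reducing to Smith normal form yields diagonal entries (1,1,1,1).

Computing H_k = (kernel of ∂_k) / (image of ∂_{k+1}):

  H_0: rank C_0 − rank ∂_1 = 5 − 4 = 1, and the invariant factors of ∂_1 are all 1, so H_0 ≅ Z.

(K is a triangulation of a wedge of 2 circles.)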